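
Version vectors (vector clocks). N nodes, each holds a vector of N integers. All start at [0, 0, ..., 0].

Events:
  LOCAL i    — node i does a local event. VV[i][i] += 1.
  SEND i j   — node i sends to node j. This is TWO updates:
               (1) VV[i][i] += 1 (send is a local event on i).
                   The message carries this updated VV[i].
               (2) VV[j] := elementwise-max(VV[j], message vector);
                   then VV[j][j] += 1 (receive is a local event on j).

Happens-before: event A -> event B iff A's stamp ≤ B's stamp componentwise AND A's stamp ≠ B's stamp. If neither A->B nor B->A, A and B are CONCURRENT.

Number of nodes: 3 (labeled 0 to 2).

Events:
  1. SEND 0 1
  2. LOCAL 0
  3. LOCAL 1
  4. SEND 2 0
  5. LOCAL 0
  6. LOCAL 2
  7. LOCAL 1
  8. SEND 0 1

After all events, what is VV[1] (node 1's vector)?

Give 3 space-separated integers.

Answer: 5 4 1

Derivation:
Initial: VV[0]=[0, 0, 0]
Initial: VV[1]=[0, 0, 0]
Initial: VV[2]=[0, 0, 0]
Event 1: SEND 0->1: VV[0][0]++ -> VV[0]=[1, 0, 0], msg_vec=[1, 0, 0]; VV[1]=max(VV[1],msg_vec) then VV[1][1]++ -> VV[1]=[1, 1, 0]
Event 2: LOCAL 0: VV[0][0]++ -> VV[0]=[2, 0, 0]
Event 3: LOCAL 1: VV[1][1]++ -> VV[1]=[1, 2, 0]
Event 4: SEND 2->0: VV[2][2]++ -> VV[2]=[0, 0, 1], msg_vec=[0, 0, 1]; VV[0]=max(VV[0],msg_vec) then VV[0][0]++ -> VV[0]=[3, 0, 1]
Event 5: LOCAL 0: VV[0][0]++ -> VV[0]=[4, 0, 1]
Event 6: LOCAL 2: VV[2][2]++ -> VV[2]=[0, 0, 2]
Event 7: LOCAL 1: VV[1][1]++ -> VV[1]=[1, 3, 0]
Event 8: SEND 0->1: VV[0][0]++ -> VV[0]=[5, 0, 1], msg_vec=[5, 0, 1]; VV[1]=max(VV[1],msg_vec) then VV[1][1]++ -> VV[1]=[5, 4, 1]
Final vectors: VV[0]=[5, 0, 1]; VV[1]=[5, 4, 1]; VV[2]=[0, 0, 2]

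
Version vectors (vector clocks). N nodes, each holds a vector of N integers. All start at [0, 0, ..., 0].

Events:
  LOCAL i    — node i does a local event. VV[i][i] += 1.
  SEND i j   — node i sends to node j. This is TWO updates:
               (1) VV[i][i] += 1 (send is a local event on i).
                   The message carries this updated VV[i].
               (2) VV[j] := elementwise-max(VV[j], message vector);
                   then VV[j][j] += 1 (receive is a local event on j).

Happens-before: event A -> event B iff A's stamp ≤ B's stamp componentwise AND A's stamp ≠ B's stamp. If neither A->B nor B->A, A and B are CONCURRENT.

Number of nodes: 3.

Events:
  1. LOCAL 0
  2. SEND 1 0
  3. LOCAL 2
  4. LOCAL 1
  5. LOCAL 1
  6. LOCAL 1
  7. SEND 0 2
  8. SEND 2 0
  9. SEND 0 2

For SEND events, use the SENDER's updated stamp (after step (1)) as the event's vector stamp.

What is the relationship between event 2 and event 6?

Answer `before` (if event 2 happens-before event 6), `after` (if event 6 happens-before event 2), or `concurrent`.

Initial: VV[0]=[0, 0, 0]
Initial: VV[1]=[0, 0, 0]
Initial: VV[2]=[0, 0, 0]
Event 1: LOCAL 0: VV[0][0]++ -> VV[0]=[1, 0, 0]
Event 2: SEND 1->0: VV[1][1]++ -> VV[1]=[0, 1, 0], msg_vec=[0, 1, 0]; VV[0]=max(VV[0],msg_vec) then VV[0][0]++ -> VV[0]=[2, 1, 0]
Event 3: LOCAL 2: VV[2][2]++ -> VV[2]=[0, 0, 1]
Event 4: LOCAL 1: VV[1][1]++ -> VV[1]=[0, 2, 0]
Event 5: LOCAL 1: VV[1][1]++ -> VV[1]=[0, 3, 0]
Event 6: LOCAL 1: VV[1][1]++ -> VV[1]=[0, 4, 0]
Event 7: SEND 0->2: VV[0][0]++ -> VV[0]=[3, 1, 0], msg_vec=[3, 1, 0]; VV[2]=max(VV[2],msg_vec) then VV[2][2]++ -> VV[2]=[3, 1, 2]
Event 8: SEND 2->0: VV[2][2]++ -> VV[2]=[3, 1, 3], msg_vec=[3, 1, 3]; VV[0]=max(VV[0],msg_vec) then VV[0][0]++ -> VV[0]=[4, 1, 3]
Event 9: SEND 0->2: VV[0][0]++ -> VV[0]=[5, 1, 3], msg_vec=[5, 1, 3]; VV[2]=max(VV[2],msg_vec) then VV[2][2]++ -> VV[2]=[5, 1, 4]
Event 2 stamp: [0, 1, 0]
Event 6 stamp: [0, 4, 0]
[0, 1, 0] <= [0, 4, 0]? True
[0, 4, 0] <= [0, 1, 0]? False
Relation: before

Answer: before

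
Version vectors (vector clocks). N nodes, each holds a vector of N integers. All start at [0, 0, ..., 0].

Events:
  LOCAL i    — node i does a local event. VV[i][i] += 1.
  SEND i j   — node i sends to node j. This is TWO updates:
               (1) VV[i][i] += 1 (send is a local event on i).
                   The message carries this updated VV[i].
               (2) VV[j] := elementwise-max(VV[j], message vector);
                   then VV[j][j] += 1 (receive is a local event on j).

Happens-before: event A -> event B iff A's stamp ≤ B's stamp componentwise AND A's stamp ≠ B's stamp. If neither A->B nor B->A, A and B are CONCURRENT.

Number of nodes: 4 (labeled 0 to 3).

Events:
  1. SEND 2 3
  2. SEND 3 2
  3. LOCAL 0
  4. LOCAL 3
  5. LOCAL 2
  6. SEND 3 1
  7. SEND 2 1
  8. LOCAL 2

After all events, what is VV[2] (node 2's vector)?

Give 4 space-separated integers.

Initial: VV[0]=[0, 0, 0, 0]
Initial: VV[1]=[0, 0, 0, 0]
Initial: VV[2]=[0, 0, 0, 0]
Initial: VV[3]=[0, 0, 0, 0]
Event 1: SEND 2->3: VV[2][2]++ -> VV[2]=[0, 0, 1, 0], msg_vec=[0, 0, 1, 0]; VV[3]=max(VV[3],msg_vec) then VV[3][3]++ -> VV[3]=[0, 0, 1, 1]
Event 2: SEND 3->2: VV[3][3]++ -> VV[3]=[0, 0, 1, 2], msg_vec=[0, 0, 1, 2]; VV[2]=max(VV[2],msg_vec) then VV[2][2]++ -> VV[2]=[0, 0, 2, 2]
Event 3: LOCAL 0: VV[0][0]++ -> VV[0]=[1, 0, 0, 0]
Event 4: LOCAL 3: VV[3][3]++ -> VV[3]=[0, 0, 1, 3]
Event 5: LOCAL 2: VV[2][2]++ -> VV[2]=[0, 0, 3, 2]
Event 6: SEND 3->1: VV[3][3]++ -> VV[3]=[0, 0, 1, 4], msg_vec=[0, 0, 1, 4]; VV[1]=max(VV[1],msg_vec) then VV[1][1]++ -> VV[1]=[0, 1, 1, 4]
Event 7: SEND 2->1: VV[2][2]++ -> VV[2]=[0, 0, 4, 2], msg_vec=[0, 0, 4, 2]; VV[1]=max(VV[1],msg_vec) then VV[1][1]++ -> VV[1]=[0, 2, 4, 4]
Event 8: LOCAL 2: VV[2][2]++ -> VV[2]=[0, 0, 5, 2]
Final vectors: VV[0]=[1, 0, 0, 0]; VV[1]=[0, 2, 4, 4]; VV[2]=[0, 0, 5, 2]; VV[3]=[0, 0, 1, 4]

Answer: 0 0 5 2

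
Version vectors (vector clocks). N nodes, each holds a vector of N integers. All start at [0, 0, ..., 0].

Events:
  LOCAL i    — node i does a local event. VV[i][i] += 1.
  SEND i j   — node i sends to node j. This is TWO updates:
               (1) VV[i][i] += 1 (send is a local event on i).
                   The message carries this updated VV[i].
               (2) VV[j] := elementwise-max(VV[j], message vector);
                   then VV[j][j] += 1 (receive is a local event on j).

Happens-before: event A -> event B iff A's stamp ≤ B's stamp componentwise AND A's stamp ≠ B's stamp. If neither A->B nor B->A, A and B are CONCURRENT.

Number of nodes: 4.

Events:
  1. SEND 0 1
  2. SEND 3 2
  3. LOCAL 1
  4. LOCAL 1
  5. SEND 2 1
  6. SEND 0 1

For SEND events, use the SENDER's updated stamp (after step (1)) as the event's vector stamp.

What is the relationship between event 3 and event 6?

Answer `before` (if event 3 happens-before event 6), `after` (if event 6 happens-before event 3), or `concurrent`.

Answer: concurrent

Derivation:
Initial: VV[0]=[0, 0, 0, 0]
Initial: VV[1]=[0, 0, 0, 0]
Initial: VV[2]=[0, 0, 0, 0]
Initial: VV[3]=[0, 0, 0, 0]
Event 1: SEND 0->1: VV[0][0]++ -> VV[0]=[1, 0, 0, 0], msg_vec=[1, 0, 0, 0]; VV[1]=max(VV[1],msg_vec) then VV[1][1]++ -> VV[1]=[1, 1, 0, 0]
Event 2: SEND 3->2: VV[3][3]++ -> VV[3]=[0, 0, 0, 1], msg_vec=[0, 0, 0, 1]; VV[2]=max(VV[2],msg_vec) then VV[2][2]++ -> VV[2]=[0, 0, 1, 1]
Event 3: LOCAL 1: VV[1][1]++ -> VV[1]=[1, 2, 0, 0]
Event 4: LOCAL 1: VV[1][1]++ -> VV[1]=[1, 3, 0, 0]
Event 5: SEND 2->1: VV[2][2]++ -> VV[2]=[0, 0, 2, 1], msg_vec=[0, 0, 2, 1]; VV[1]=max(VV[1],msg_vec) then VV[1][1]++ -> VV[1]=[1, 4, 2, 1]
Event 6: SEND 0->1: VV[0][0]++ -> VV[0]=[2, 0, 0, 0], msg_vec=[2, 0, 0, 0]; VV[1]=max(VV[1],msg_vec) then VV[1][1]++ -> VV[1]=[2, 5, 2, 1]
Event 3 stamp: [1, 2, 0, 0]
Event 6 stamp: [2, 0, 0, 0]
[1, 2, 0, 0] <= [2, 0, 0, 0]? False
[2, 0, 0, 0] <= [1, 2, 0, 0]? False
Relation: concurrent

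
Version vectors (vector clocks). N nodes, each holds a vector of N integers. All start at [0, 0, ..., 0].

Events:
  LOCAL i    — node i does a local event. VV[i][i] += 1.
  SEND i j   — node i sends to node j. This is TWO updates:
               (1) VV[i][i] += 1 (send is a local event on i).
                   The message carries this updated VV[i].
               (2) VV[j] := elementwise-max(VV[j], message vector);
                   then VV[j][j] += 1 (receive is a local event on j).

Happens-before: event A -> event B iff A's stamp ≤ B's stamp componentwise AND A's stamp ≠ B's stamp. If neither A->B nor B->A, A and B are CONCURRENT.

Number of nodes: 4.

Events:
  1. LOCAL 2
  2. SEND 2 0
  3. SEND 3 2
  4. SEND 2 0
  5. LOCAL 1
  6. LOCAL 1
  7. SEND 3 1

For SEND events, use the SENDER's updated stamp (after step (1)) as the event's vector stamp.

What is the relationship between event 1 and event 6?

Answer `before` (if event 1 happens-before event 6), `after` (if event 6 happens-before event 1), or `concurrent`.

Initial: VV[0]=[0, 0, 0, 0]
Initial: VV[1]=[0, 0, 0, 0]
Initial: VV[2]=[0, 0, 0, 0]
Initial: VV[3]=[0, 0, 0, 0]
Event 1: LOCAL 2: VV[2][2]++ -> VV[2]=[0, 0, 1, 0]
Event 2: SEND 2->0: VV[2][2]++ -> VV[2]=[0, 0, 2, 0], msg_vec=[0, 0, 2, 0]; VV[0]=max(VV[0],msg_vec) then VV[0][0]++ -> VV[0]=[1, 0, 2, 0]
Event 3: SEND 3->2: VV[3][3]++ -> VV[3]=[0, 0, 0, 1], msg_vec=[0, 0, 0, 1]; VV[2]=max(VV[2],msg_vec) then VV[2][2]++ -> VV[2]=[0, 0, 3, 1]
Event 4: SEND 2->0: VV[2][2]++ -> VV[2]=[0, 0, 4, 1], msg_vec=[0, 0, 4, 1]; VV[0]=max(VV[0],msg_vec) then VV[0][0]++ -> VV[0]=[2, 0, 4, 1]
Event 5: LOCAL 1: VV[1][1]++ -> VV[1]=[0, 1, 0, 0]
Event 6: LOCAL 1: VV[1][1]++ -> VV[1]=[0, 2, 0, 0]
Event 7: SEND 3->1: VV[3][3]++ -> VV[3]=[0, 0, 0, 2], msg_vec=[0, 0, 0, 2]; VV[1]=max(VV[1],msg_vec) then VV[1][1]++ -> VV[1]=[0, 3, 0, 2]
Event 1 stamp: [0, 0, 1, 0]
Event 6 stamp: [0, 2, 0, 0]
[0, 0, 1, 0] <= [0, 2, 0, 0]? False
[0, 2, 0, 0] <= [0, 0, 1, 0]? False
Relation: concurrent

Answer: concurrent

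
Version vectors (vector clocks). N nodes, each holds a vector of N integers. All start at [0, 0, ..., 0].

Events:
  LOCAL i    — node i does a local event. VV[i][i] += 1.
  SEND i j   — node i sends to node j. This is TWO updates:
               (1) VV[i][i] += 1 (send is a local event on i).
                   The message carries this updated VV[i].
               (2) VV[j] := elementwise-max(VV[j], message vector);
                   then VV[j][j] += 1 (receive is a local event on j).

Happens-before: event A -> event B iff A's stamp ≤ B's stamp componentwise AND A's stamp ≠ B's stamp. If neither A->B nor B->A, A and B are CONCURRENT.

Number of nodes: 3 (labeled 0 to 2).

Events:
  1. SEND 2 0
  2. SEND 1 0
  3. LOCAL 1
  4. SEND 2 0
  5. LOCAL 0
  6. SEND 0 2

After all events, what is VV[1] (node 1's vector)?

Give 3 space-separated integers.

Answer: 0 2 0

Derivation:
Initial: VV[0]=[0, 0, 0]
Initial: VV[1]=[0, 0, 0]
Initial: VV[2]=[0, 0, 0]
Event 1: SEND 2->0: VV[2][2]++ -> VV[2]=[0, 0, 1], msg_vec=[0, 0, 1]; VV[0]=max(VV[0],msg_vec) then VV[0][0]++ -> VV[0]=[1, 0, 1]
Event 2: SEND 1->0: VV[1][1]++ -> VV[1]=[0, 1, 0], msg_vec=[0, 1, 0]; VV[0]=max(VV[0],msg_vec) then VV[0][0]++ -> VV[0]=[2, 1, 1]
Event 3: LOCAL 1: VV[1][1]++ -> VV[1]=[0, 2, 0]
Event 4: SEND 2->0: VV[2][2]++ -> VV[2]=[0, 0, 2], msg_vec=[0, 0, 2]; VV[0]=max(VV[0],msg_vec) then VV[0][0]++ -> VV[0]=[3, 1, 2]
Event 5: LOCAL 0: VV[0][0]++ -> VV[0]=[4, 1, 2]
Event 6: SEND 0->2: VV[0][0]++ -> VV[0]=[5, 1, 2], msg_vec=[5, 1, 2]; VV[2]=max(VV[2],msg_vec) then VV[2][2]++ -> VV[2]=[5, 1, 3]
Final vectors: VV[0]=[5, 1, 2]; VV[1]=[0, 2, 0]; VV[2]=[5, 1, 3]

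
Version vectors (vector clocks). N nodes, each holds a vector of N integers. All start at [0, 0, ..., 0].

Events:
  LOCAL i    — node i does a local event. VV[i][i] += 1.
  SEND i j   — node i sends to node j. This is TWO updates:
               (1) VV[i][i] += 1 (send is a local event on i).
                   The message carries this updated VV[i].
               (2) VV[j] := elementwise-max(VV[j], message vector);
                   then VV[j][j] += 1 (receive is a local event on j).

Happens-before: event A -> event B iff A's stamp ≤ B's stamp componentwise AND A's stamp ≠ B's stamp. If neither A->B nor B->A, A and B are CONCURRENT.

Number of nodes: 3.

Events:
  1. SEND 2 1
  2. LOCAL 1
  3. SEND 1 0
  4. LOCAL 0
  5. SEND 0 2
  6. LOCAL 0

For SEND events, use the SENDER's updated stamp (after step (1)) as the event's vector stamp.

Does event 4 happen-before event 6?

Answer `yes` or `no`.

Answer: yes

Derivation:
Initial: VV[0]=[0, 0, 0]
Initial: VV[1]=[0, 0, 0]
Initial: VV[2]=[0, 0, 0]
Event 1: SEND 2->1: VV[2][2]++ -> VV[2]=[0, 0, 1], msg_vec=[0, 0, 1]; VV[1]=max(VV[1],msg_vec) then VV[1][1]++ -> VV[1]=[0, 1, 1]
Event 2: LOCAL 1: VV[1][1]++ -> VV[1]=[0, 2, 1]
Event 3: SEND 1->0: VV[1][1]++ -> VV[1]=[0, 3, 1], msg_vec=[0, 3, 1]; VV[0]=max(VV[0],msg_vec) then VV[0][0]++ -> VV[0]=[1, 3, 1]
Event 4: LOCAL 0: VV[0][0]++ -> VV[0]=[2, 3, 1]
Event 5: SEND 0->2: VV[0][0]++ -> VV[0]=[3, 3, 1], msg_vec=[3, 3, 1]; VV[2]=max(VV[2],msg_vec) then VV[2][2]++ -> VV[2]=[3, 3, 2]
Event 6: LOCAL 0: VV[0][0]++ -> VV[0]=[4, 3, 1]
Event 4 stamp: [2, 3, 1]
Event 6 stamp: [4, 3, 1]
[2, 3, 1] <= [4, 3, 1]? True. Equal? False. Happens-before: True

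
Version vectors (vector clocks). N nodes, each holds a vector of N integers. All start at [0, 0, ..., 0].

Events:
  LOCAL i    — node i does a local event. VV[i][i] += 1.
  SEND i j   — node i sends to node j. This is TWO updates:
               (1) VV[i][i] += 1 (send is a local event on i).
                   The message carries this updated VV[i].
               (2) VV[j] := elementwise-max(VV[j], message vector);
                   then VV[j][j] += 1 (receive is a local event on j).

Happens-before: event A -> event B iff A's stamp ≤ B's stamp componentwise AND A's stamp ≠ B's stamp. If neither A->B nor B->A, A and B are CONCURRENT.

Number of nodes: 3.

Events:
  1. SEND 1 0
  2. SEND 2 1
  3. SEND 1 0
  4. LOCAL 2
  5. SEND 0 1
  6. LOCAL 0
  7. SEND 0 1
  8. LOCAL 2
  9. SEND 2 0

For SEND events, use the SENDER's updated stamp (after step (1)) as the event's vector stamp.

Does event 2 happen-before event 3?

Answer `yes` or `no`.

Initial: VV[0]=[0, 0, 0]
Initial: VV[1]=[0, 0, 0]
Initial: VV[2]=[0, 0, 0]
Event 1: SEND 1->0: VV[1][1]++ -> VV[1]=[0, 1, 0], msg_vec=[0, 1, 0]; VV[0]=max(VV[0],msg_vec) then VV[0][0]++ -> VV[0]=[1, 1, 0]
Event 2: SEND 2->1: VV[2][2]++ -> VV[2]=[0, 0, 1], msg_vec=[0, 0, 1]; VV[1]=max(VV[1],msg_vec) then VV[1][1]++ -> VV[1]=[0, 2, 1]
Event 3: SEND 1->0: VV[1][1]++ -> VV[1]=[0, 3, 1], msg_vec=[0, 3, 1]; VV[0]=max(VV[0],msg_vec) then VV[0][0]++ -> VV[0]=[2, 3, 1]
Event 4: LOCAL 2: VV[2][2]++ -> VV[2]=[0, 0, 2]
Event 5: SEND 0->1: VV[0][0]++ -> VV[0]=[3, 3, 1], msg_vec=[3, 3, 1]; VV[1]=max(VV[1],msg_vec) then VV[1][1]++ -> VV[1]=[3, 4, 1]
Event 6: LOCAL 0: VV[0][0]++ -> VV[0]=[4, 3, 1]
Event 7: SEND 0->1: VV[0][0]++ -> VV[0]=[5, 3, 1], msg_vec=[5, 3, 1]; VV[1]=max(VV[1],msg_vec) then VV[1][1]++ -> VV[1]=[5, 5, 1]
Event 8: LOCAL 2: VV[2][2]++ -> VV[2]=[0, 0, 3]
Event 9: SEND 2->0: VV[2][2]++ -> VV[2]=[0, 0, 4], msg_vec=[0, 0, 4]; VV[0]=max(VV[0],msg_vec) then VV[0][0]++ -> VV[0]=[6, 3, 4]
Event 2 stamp: [0, 0, 1]
Event 3 stamp: [0, 3, 1]
[0, 0, 1] <= [0, 3, 1]? True. Equal? False. Happens-before: True

Answer: yes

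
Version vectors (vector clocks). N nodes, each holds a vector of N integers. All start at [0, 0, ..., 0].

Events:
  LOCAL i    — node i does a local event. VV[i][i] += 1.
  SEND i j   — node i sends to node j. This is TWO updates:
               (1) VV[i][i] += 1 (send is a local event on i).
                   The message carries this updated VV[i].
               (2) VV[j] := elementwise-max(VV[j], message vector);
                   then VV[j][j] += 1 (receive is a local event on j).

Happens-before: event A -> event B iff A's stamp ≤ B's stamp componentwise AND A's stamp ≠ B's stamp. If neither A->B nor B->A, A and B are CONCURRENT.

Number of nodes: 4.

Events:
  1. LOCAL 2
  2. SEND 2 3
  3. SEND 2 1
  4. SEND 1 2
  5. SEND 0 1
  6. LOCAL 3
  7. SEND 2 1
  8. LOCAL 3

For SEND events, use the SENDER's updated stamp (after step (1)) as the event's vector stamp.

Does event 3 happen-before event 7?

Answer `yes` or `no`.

Initial: VV[0]=[0, 0, 0, 0]
Initial: VV[1]=[0, 0, 0, 0]
Initial: VV[2]=[0, 0, 0, 0]
Initial: VV[3]=[0, 0, 0, 0]
Event 1: LOCAL 2: VV[2][2]++ -> VV[2]=[0, 0, 1, 0]
Event 2: SEND 2->3: VV[2][2]++ -> VV[2]=[0, 0, 2, 0], msg_vec=[0, 0, 2, 0]; VV[3]=max(VV[3],msg_vec) then VV[3][3]++ -> VV[3]=[0, 0, 2, 1]
Event 3: SEND 2->1: VV[2][2]++ -> VV[2]=[0, 0, 3, 0], msg_vec=[0, 0, 3, 0]; VV[1]=max(VV[1],msg_vec) then VV[1][1]++ -> VV[1]=[0, 1, 3, 0]
Event 4: SEND 1->2: VV[1][1]++ -> VV[1]=[0, 2, 3, 0], msg_vec=[0, 2, 3, 0]; VV[2]=max(VV[2],msg_vec) then VV[2][2]++ -> VV[2]=[0, 2, 4, 0]
Event 5: SEND 0->1: VV[0][0]++ -> VV[0]=[1, 0, 0, 0], msg_vec=[1, 0, 0, 0]; VV[1]=max(VV[1],msg_vec) then VV[1][1]++ -> VV[1]=[1, 3, 3, 0]
Event 6: LOCAL 3: VV[3][3]++ -> VV[3]=[0, 0, 2, 2]
Event 7: SEND 2->1: VV[2][2]++ -> VV[2]=[0, 2, 5, 0], msg_vec=[0, 2, 5, 0]; VV[1]=max(VV[1],msg_vec) then VV[1][1]++ -> VV[1]=[1, 4, 5, 0]
Event 8: LOCAL 3: VV[3][3]++ -> VV[3]=[0, 0, 2, 3]
Event 3 stamp: [0, 0, 3, 0]
Event 7 stamp: [0, 2, 5, 0]
[0, 0, 3, 0] <= [0, 2, 5, 0]? True. Equal? False. Happens-before: True

Answer: yes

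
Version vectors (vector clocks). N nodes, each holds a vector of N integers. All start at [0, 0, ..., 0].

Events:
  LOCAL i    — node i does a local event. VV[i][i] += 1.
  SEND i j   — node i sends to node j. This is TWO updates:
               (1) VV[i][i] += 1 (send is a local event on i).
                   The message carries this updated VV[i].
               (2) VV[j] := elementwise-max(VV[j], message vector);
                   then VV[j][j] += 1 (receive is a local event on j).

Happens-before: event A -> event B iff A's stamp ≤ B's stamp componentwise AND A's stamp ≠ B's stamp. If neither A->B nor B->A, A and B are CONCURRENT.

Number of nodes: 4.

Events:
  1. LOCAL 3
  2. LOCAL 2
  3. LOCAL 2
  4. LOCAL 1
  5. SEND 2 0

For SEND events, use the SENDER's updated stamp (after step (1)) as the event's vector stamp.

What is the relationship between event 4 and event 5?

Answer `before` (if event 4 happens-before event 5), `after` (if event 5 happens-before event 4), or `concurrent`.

Initial: VV[0]=[0, 0, 0, 0]
Initial: VV[1]=[0, 0, 0, 0]
Initial: VV[2]=[0, 0, 0, 0]
Initial: VV[3]=[0, 0, 0, 0]
Event 1: LOCAL 3: VV[3][3]++ -> VV[3]=[0, 0, 0, 1]
Event 2: LOCAL 2: VV[2][2]++ -> VV[2]=[0, 0, 1, 0]
Event 3: LOCAL 2: VV[2][2]++ -> VV[2]=[0, 0, 2, 0]
Event 4: LOCAL 1: VV[1][1]++ -> VV[1]=[0, 1, 0, 0]
Event 5: SEND 2->0: VV[2][2]++ -> VV[2]=[0, 0, 3, 0], msg_vec=[0, 0, 3, 0]; VV[0]=max(VV[0],msg_vec) then VV[0][0]++ -> VV[0]=[1, 0, 3, 0]
Event 4 stamp: [0, 1, 0, 0]
Event 5 stamp: [0, 0, 3, 0]
[0, 1, 0, 0] <= [0, 0, 3, 0]? False
[0, 0, 3, 0] <= [0, 1, 0, 0]? False
Relation: concurrent

Answer: concurrent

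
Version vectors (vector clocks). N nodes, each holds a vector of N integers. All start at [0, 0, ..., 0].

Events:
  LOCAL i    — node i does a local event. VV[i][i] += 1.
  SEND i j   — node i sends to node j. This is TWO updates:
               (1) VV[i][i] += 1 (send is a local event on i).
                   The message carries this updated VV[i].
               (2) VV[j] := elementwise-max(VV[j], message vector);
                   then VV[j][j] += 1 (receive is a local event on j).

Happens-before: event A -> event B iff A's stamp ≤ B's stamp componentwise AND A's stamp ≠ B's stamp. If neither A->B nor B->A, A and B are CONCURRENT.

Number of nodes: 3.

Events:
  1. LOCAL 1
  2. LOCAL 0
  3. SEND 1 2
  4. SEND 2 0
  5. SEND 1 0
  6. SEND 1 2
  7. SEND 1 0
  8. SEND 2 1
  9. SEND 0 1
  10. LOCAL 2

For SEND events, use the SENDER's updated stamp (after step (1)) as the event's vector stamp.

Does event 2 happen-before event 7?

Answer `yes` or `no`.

Initial: VV[0]=[0, 0, 0]
Initial: VV[1]=[0, 0, 0]
Initial: VV[2]=[0, 0, 0]
Event 1: LOCAL 1: VV[1][1]++ -> VV[1]=[0, 1, 0]
Event 2: LOCAL 0: VV[0][0]++ -> VV[0]=[1, 0, 0]
Event 3: SEND 1->2: VV[1][1]++ -> VV[1]=[0, 2, 0], msg_vec=[0, 2, 0]; VV[2]=max(VV[2],msg_vec) then VV[2][2]++ -> VV[2]=[0, 2, 1]
Event 4: SEND 2->0: VV[2][2]++ -> VV[2]=[0, 2, 2], msg_vec=[0, 2, 2]; VV[0]=max(VV[0],msg_vec) then VV[0][0]++ -> VV[0]=[2, 2, 2]
Event 5: SEND 1->0: VV[1][1]++ -> VV[1]=[0, 3, 0], msg_vec=[0, 3, 0]; VV[0]=max(VV[0],msg_vec) then VV[0][0]++ -> VV[0]=[3, 3, 2]
Event 6: SEND 1->2: VV[1][1]++ -> VV[1]=[0, 4, 0], msg_vec=[0, 4, 0]; VV[2]=max(VV[2],msg_vec) then VV[2][2]++ -> VV[2]=[0, 4, 3]
Event 7: SEND 1->0: VV[1][1]++ -> VV[1]=[0, 5, 0], msg_vec=[0, 5, 0]; VV[0]=max(VV[0],msg_vec) then VV[0][0]++ -> VV[0]=[4, 5, 2]
Event 8: SEND 2->1: VV[2][2]++ -> VV[2]=[0, 4, 4], msg_vec=[0, 4, 4]; VV[1]=max(VV[1],msg_vec) then VV[1][1]++ -> VV[1]=[0, 6, 4]
Event 9: SEND 0->1: VV[0][0]++ -> VV[0]=[5, 5, 2], msg_vec=[5, 5, 2]; VV[1]=max(VV[1],msg_vec) then VV[1][1]++ -> VV[1]=[5, 7, 4]
Event 10: LOCAL 2: VV[2][2]++ -> VV[2]=[0, 4, 5]
Event 2 stamp: [1, 0, 0]
Event 7 stamp: [0, 5, 0]
[1, 0, 0] <= [0, 5, 0]? False. Equal? False. Happens-before: False

Answer: no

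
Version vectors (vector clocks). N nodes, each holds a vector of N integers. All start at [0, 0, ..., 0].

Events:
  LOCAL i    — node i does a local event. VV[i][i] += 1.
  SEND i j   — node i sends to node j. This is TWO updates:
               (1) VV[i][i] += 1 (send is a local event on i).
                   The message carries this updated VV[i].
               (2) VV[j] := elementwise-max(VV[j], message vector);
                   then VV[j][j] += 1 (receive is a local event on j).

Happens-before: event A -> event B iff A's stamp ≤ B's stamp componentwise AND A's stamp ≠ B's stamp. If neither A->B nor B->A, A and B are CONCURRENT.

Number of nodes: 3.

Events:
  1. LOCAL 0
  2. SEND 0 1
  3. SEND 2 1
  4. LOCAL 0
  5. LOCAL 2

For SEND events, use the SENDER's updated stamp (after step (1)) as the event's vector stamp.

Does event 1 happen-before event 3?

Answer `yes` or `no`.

Initial: VV[0]=[0, 0, 0]
Initial: VV[1]=[0, 0, 0]
Initial: VV[2]=[0, 0, 0]
Event 1: LOCAL 0: VV[0][0]++ -> VV[0]=[1, 0, 0]
Event 2: SEND 0->1: VV[0][0]++ -> VV[0]=[2, 0, 0], msg_vec=[2, 0, 0]; VV[1]=max(VV[1],msg_vec) then VV[1][1]++ -> VV[1]=[2, 1, 0]
Event 3: SEND 2->1: VV[2][2]++ -> VV[2]=[0, 0, 1], msg_vec=[0, 0, 1]; VV[1]=max(VV[1],msg_vec) then VV[1][1]++ -> VV[1]=[2, 2, 1]
Event 4: LOCAL 0: VV[0][0]++ -> VV[0]=[3, 0, 0]
Event 5: LOCAL 2: VV[2][2]++ -> VV[2]=[0, 0, 2]
Event 1 stamp: [1, 0, 0]
Event 3 stamp: [0, 0, 1]
[1, 0, 0] <= [0, 0, 1]? False. Equal? False. Happens-before: False

Answer: no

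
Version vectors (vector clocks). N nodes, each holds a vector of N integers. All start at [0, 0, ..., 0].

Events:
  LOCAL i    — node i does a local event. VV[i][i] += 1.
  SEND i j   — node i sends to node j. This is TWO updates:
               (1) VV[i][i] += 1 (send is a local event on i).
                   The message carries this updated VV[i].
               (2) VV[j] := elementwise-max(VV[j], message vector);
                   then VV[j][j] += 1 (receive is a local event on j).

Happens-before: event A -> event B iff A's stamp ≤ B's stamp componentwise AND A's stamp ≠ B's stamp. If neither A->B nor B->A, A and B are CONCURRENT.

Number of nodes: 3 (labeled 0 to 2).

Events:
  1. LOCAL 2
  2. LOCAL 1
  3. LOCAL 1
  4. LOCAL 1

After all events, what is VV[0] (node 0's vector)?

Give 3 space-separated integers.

Initial: VV[0]=[0, 0, 0]
Initial: VV[1]=[0, 0, 0]
Initial: VV[2]=[0, 0, 0]
Event 1: LOCAL 2: VV[2][2]++ -> VV[2]=[0, 0, 1]
Event 2: LOCAL 1: VV[1][1]++ -> VV[1]=[0, 1, 0]
Event 3: LOCAL 1: VV[1][1]++ -> VV[1]=[0, 2, 0]
Event 4: LOCAL 1: VV[1][1]++ -> VV[1]=[0, 3, 0]
Final vectors: VV[0]=[0, 0, 0]; VV[1]=[0, 3, 0]; VV[2]=[0, 0, 1]

Answer: 0 0 0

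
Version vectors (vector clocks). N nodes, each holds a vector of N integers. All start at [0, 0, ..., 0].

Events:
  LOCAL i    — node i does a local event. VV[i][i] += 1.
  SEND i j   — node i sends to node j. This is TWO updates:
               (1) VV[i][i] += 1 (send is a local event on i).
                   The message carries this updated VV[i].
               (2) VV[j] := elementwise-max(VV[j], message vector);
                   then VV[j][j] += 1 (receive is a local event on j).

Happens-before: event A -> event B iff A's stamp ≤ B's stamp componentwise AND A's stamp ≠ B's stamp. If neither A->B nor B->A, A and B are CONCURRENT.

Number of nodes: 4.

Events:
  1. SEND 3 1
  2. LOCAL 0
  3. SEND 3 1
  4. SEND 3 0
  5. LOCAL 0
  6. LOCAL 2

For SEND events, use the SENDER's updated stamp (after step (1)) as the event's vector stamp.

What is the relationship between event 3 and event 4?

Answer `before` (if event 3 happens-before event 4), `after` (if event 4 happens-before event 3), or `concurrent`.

Answer: before

Derivation:
Initial: VV[0]=[0, 0, 0, 0]
Initial: VV[1]=[0, 0, 0, 0]
Initial: VV[2]=[0, 0, 0, 0]
Initial: VV[3]=[0, 0, 0, 0]
Event 1: SEND 3->1: VV[3][3]++ -> VV[3]=[0, 0, 0, 1], msg_vec=[0, 0, 0, 1]; VV[1]=max(VV[1],msg_vec) then VV[1][1]++ -> VV[1]=[0, 1, 0, 1]
Event 2: LOCAL 0: VV[0][0]++ -> VV[0]=[1, 0, 0, 0]
Event 3: SEND 3->1: VV[3][3]++ -> VV[3]=[0, 0, 0, 2], msg_vec=[0, 0, 0, 2]; VV[1]=max(VV[1],msg_vec) then VV[1][1]++ -> VV[1]=[0, 2, 0, 2]
Event 4: SEND 3->0: VV[3][3]++ -> VV[3]=[0, 0, 0, 3], msg_vec=[0, 0, 0, 3]; VV[0]=max(VV[0],msg_vec) then VV[0][0]++ -> VV[0]=[2, 0, 0, 3]
Event 5: LOCAL 0: VV[0][0]++ -> VV[0]=[3, 0, 0, 3]
Event 6: LOCAL 2: VV[2][2]++ -> VV[2]=[0, 0, 1, 0]
Event 3 stamp: [0, 0, 0, 2]
Event 4 stamp: [0, 0, 0, 3]
[0, 0, 0, 2] <= [0, 0, 0, 3]? True
[0, 0, 0, 3] <= [0, 0, 0, 2]? False
Relation: before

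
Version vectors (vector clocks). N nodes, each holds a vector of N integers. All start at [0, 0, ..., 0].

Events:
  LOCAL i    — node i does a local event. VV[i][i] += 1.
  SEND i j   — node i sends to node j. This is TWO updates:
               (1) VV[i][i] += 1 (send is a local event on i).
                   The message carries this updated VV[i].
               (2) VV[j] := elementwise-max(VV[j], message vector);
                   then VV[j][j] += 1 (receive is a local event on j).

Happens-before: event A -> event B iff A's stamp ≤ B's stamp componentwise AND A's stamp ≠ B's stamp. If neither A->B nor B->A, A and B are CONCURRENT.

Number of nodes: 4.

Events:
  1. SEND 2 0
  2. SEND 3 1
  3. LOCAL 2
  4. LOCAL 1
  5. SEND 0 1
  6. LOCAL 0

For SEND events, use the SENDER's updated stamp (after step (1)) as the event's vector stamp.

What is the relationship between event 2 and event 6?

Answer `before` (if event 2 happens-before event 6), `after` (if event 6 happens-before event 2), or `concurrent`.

Answer: concurrent

Derivation:
Initial: VV[0]=[0, 0, 0, 0]
Initial: VV[1]=[0, 0, 0, 0]
Initial: VV[2]=[0, 0, 0, 0]
Initial: VV[3]=[0, 0, 0, 0]
Event 1: SEND 2->0: VV[2][2]++ -> VV[2]=[0, 0, 1, 0], msg_vec=[0, 0, 1, 0]; VV[0]=max(VV[0],msg_vec) then VV[0][0]++ -> VV[0]=[1, 0, 1, 0]
Event 2: SEND 3->1: VV[3][3]++ -> VV[3]=[0, 0, 0, 1], msg_vec=[0, 0, 0, 1]; VV[1]=max(VV[1],msg_vec) then VV[1][1]++ -> VV[1]=[0, 1, 0, 1]
Event 3: LOCAL 2: VV[2][2]++ -> VV[2]=[0, 0, 2, 0]
Event 4: LOCAL 1: VV[1][1]++ -> VV[1]=[0, 2, 0, 1]
Event 5: SEND 0->1: VV[0][0]++ -> VV[0]=[2, 0, 1, 0], msg_vec=[2, 0, 1, 0]; VV[1]=max(VV[1],msg_vec) then VV[1][1]++ -> VV[1]=[2, 3, 1, 1]
Event 6: LOCAL 0: VV[0][0]++ -> VV[0]=[3, 0, 1, 0]
Event 2 stamp: [0, 0, 0, 1]
Event 6 stamp: [3, 0, 1, 0]
[0, 0, 0, 1] <= [3, 0, 1, 0]? False
[3, 0, 1, 0] <= [0, 0, 0, 1]? False
Relation: concurrent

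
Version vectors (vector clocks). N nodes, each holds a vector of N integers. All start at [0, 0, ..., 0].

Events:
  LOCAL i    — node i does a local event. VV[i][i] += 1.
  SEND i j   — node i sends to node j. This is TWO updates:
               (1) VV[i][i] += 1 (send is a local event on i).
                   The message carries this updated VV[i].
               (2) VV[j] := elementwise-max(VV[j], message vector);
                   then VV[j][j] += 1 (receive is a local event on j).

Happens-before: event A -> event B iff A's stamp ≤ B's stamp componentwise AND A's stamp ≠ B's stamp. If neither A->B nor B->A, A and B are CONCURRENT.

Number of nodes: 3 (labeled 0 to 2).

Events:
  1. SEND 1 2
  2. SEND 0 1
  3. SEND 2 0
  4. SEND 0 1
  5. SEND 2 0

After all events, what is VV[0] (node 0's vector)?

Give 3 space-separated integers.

Initial: VV[0]=[0, 0, 0]
Initial: VV[1]=[0, 0, 0]
Initial: VV[2]=[0, 0, 0]
Event 1: SEND 1->2: VV[1][1]++ -> VV[1]=[0, 1, 0], msg_vec=[0, 1, 0]; VV[2]=max(VV[2],msg_vec) then VV[2][2]++ -> VV[2]=[0, 1, 1]
Event 2: SEND 0->1: VV[0][0]++ -> VV[0]=[1, 0, 0], msg_vec=[1, 0, 0]; VV[1]=max(VV[1],msg_vec) then VV[1][1]++ -> VV[1]=[1, 2, 0]
Event 3: SEND 2->0: VV[2][2]++ -> VV[2]=[0, 1, 2], msg_vec=[0, 1, 2]; VV[0]=max(VV[0],msg_vec) then VV[0][0]++ -> VV[0]=[2, 1, 2]
Event 4: SEND 0->1: VV[0][0]++ -> VV[0]=[3, 1, 2], msg_vec=[3, 1, 2]; VV[1]=max(VV[1],msg_vec) then VV[1][1]++ -> VV[1]=[3, 3, 2]
Event 5: SEND 2->0: VV[2][2]++ -> VV[2]=[0, 1, 3], msg_vec=[0, 1, 3]; VV[0]=max(VV[0],msg_vec) then VV[0][0]++ -> VV[0]=[4, 1, 3]
Final vectors: VV[0]=[4, 1, 3]; VV[1]=[3, 3, 2]; VV[2]=[0, 1, 3]

Answer: 4 1 3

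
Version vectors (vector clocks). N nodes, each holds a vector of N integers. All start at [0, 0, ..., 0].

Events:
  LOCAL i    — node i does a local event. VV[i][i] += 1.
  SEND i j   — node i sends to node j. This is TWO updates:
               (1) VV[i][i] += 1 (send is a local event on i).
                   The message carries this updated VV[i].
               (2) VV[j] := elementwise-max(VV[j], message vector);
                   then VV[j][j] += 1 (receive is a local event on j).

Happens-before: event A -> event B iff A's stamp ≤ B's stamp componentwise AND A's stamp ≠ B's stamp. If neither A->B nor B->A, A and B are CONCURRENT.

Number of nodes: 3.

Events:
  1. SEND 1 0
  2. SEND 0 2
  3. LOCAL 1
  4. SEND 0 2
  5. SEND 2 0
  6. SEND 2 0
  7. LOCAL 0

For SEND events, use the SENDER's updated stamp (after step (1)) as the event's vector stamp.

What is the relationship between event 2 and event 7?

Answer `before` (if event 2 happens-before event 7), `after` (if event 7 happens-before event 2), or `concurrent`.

Answer: before

Derivation:
Initial: VV[0]=[0, 0, 0]
Initial: VV[1]=[0, 0, 0]
Initial: VV[2]=[0, 0, 0]
Event 1: SEND 1->0: VV[1][1]++ -> VV[1]=[0, 1, 0], msg_vec=[0, 1, 0]; VV[0]=max(VV[0],msg_vec) then VV[0][0]++ -> VV[0]=[1, 1, 0]
Event 2: SEND 0->2: VV[0][0]++ -> VV[0]=[2, 1, 0], msg_vec=[2, 1, 0]; VV[2]=max(VV[2],msg_vec) then VV[2][2]++ -> VV[2]=[2, 1, 1]
Event 3: LOCAL 1: VV[1][1]++ -> VV[1]=[0, 2, 0]
Event 4: SEND 0->2: VV[0][0]++ -> VV[0]=[3, 1, 0], msg_vec=[3, 1, 0]; VV[2]=max(VV[2],msg_vec) then VV[2][2]++ -> VV[2]=[3, 1, 2]
Event 5: SEND 2->0: VV[2][2]++ -> VV[2]=[3, 1, 3], msg_vec=[3, 1, 3]; VV[0]=max(VV[0],msg_vec) then VV[0][0]++ -> VV[0]=[4, 1, 3]
Event 6: SEND 2->0: VV[2][2]++ -> VV[2]=[3, 1, 4], msg_vec=[3, 1, 4]; VV[0]=max(VV[0],msg_vec) then VV[0][0]++ -> VV[0]=[5, 1, 4]
Event 7: LOCAL 0: VV[0][0]++ -> VV[0]=[6, 1, 4]
Event 2 stamp: [2, 1, 0]
Event 7 stamp: [6, 1, 4]
[2, 1, 0] <= [6, 1, 4]? True
[6, 1, 4] <= [2, 1, 0]? False
Relation: before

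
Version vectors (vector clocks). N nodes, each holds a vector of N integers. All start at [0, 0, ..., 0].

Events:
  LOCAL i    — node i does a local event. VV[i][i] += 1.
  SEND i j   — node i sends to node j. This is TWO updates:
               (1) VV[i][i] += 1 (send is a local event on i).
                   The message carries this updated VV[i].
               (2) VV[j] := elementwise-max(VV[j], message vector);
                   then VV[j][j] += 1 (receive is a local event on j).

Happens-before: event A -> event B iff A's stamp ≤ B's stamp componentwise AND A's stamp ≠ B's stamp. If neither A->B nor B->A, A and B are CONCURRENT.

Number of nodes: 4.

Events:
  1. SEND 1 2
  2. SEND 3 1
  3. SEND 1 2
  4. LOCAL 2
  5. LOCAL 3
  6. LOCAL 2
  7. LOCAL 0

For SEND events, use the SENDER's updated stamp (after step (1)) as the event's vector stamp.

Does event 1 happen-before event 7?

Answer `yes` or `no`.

Answer: no

Derivation:
Initial: VV[0]=[0, 0, 0, 0]
Initial: VV[1]=[0, 0, 0, 0]
Initial: VV[2]=[0, 0, 0, 0]
Initial: VV[3]=[0, 0, 0, 0]
Event 1: SEND 1->2: VV[1][1]++ -> VV[1]=[0, 1, 0, 0], msg_vec=[0, 1, 0, 0]; VV[2]=max(VV[2],msg_vec) then VV[2][2]++ -> VV[2]=[0, 1, 1, 0]
Event 2: SEND 3->1: VV[3][3]++ -> VV[3]=[0, 0, 0, 1], msg_vec=[0, 0, 0, 1]; VV[1]=max(VV[1],msg_vec) then VV[1][1]++ -> VV[1]=[0, 2, 0, 1]
Event 3: SEND 1->2: VV[1][1]++ -> VV[1]=[0, 3, 0, 1], msg_vec=[0, 3, 0, 1]; VV[2]=max(VV[2],msg_vec) then VV[2][2]++ -> VV[2]=[0, 3, 2, 1]
Event 4: LOCAL 2: VV[2][2]++ -> VV[2]=[0, 3, 3, 1]
Event 5: LOCAL 3: VV[3][3]++ -> VV[3]=[0, 0, 0, 2]
Event 6: LOCAL 2: VV[2][2]++ -> VV[2]=[0, 3, 4, 1]
Event 7: LOCAL 0: VV[0][0]++ -> VV[0]=[1, 0, 0, 0]
Event 1 stamp: [0, 1, 0, 0]
Event 7 stamp: [1, 0, 0, 0]
[0, 1, 0, 0] <= [1, 0, 0, 0]? False. Equal? False. Happens-before: False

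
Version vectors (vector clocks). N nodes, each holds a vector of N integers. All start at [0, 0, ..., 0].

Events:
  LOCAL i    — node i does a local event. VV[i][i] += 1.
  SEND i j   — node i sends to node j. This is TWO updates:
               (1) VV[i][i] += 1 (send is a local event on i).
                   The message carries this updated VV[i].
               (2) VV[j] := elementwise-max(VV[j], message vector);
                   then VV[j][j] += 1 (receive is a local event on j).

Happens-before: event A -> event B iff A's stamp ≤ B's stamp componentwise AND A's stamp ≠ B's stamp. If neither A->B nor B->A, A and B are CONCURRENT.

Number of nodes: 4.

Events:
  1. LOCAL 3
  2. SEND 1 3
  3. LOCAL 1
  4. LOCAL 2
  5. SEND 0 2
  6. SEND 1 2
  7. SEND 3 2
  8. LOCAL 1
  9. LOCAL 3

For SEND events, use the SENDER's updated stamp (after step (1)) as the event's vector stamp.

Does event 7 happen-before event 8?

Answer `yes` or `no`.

Answer: no

Derivation:
Initial: VV[0]=[0, 0, 0, 0]
Initial: VV[1]=[0, 0, 0, 0]
Initial: VV[2]=[0, 0, 0, 0]
Initial: VV[3]=[0, 0, 0, 0]
Event 1: LOCAL 3: VV[3][3]++ -> VV[3]=[0, 0, 0, 1]
Event 2: SEND 1->3: VV[1][1]++ -> VV[1]=[0, 1, 0, 0], msg_vec=[0, 1, 0, 0]; VV[3]=max(VV[3],msg_vec) then VV[3][3]++ -> VV[3]=[0, 1, 0, 2]
Event 3: LOCAL 1: VV[1][1]++ -> VV[1]=[0, 2, 0, 0]
Event 4: LOCAL 2: VV[2][2]++ -> VV[2]=[0, 0, 1, 0]
Event 5: SEND 0->2: VV[0][0]++ -> VV[0]=[1, 0, 0, 0], msg_vec=[1, 0, 0, 0]; VV[2]=max(VV[2],msg_vec) then VV[2][2]++ -> VV[2]=[1, 0, 2, 0]
Event 6: SEND 1->2: VV[1][1]++ -> VV[1]=[0, 3, 0, 0], msg_vec=[0, 3, 0, 0]; VV[2]=max(VV[2],msg_vec) then VV[2][2]++ -> VV[2]=[1, 3, 3, 0]
Event 7: SEND 3->2: VV[3][3]++ -> VV[3]=[0, 1, 0, 3], msg_vec=[0, 1, 0, 3]; VV[2]=max(VV[2],msg_vec) then VV[2][2]++ -> VV[2]=[1, 3, 4, 3]
Event 8: LOCAL 1: VV[1][1]++ -> VV[1]=[0, 4, 0, 0]
Event 9: LOCAL 3: VV[3][3]++ -> VV[3]=[0, 1, 0, 4]
Event 7 stamp: [0, 1, 0, 3]
Event 8 stamp: [0, 4, 0, 0]
[0, 1, 0, 3] <= [0, 4, 0, 0]? False. Equal? False. Happens-before: False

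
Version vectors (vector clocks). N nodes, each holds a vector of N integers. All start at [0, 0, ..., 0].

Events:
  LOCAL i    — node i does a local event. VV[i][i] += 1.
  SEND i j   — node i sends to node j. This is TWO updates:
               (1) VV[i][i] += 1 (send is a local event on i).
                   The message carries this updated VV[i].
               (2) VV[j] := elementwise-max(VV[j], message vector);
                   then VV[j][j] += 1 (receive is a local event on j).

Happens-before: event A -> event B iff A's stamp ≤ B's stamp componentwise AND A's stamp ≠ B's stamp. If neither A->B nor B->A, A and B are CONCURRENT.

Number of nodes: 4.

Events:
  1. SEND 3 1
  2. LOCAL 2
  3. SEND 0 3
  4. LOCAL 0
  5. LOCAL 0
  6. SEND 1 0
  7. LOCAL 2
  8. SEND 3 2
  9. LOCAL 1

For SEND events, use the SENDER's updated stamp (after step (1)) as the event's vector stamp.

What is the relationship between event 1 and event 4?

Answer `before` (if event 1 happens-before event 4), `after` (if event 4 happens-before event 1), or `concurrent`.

Initial: VV[0]=[0, 0, 0, 0]
Initial: VV[1]=[0, 0, 0, 0]
Initial: VV[2]=[0, 0, 0, 0]
Initial: VV[3]=[0, 0, 0, 0]
Event 1: SEND 3->1: VV[3][3]++ -> VV[3]=[0, 0, 0, 1], msg_vec=[0, 0, 0, 1]; VV[1]=max(VV[1],msg_vec) then VV[1][1]++ -> VV[1]=[0, 1, 0, 1]
Event 2: LOCAL 2: VV[2][2]++ -> VV[2]=[0, 0, 1, 0]
Event 3: SEND 0->3: VV[0][0]++ -> VV[0]=[1, 0, 0, 0], msg_vec=[1, 0, 0, 0]; VV[3]=max(VV[3],msg_vec) then VV[3][3]++ -> VV[3]=[1, 0, 0, 2]
Event 4: LOCAL 0: VV[0][0]++ -> VV[0]=[2, 0, 0, 0]
Event 5: LOCAL 0: VV[0][0]++ -> VV[0]=[3, 0, 0, 0]
Event 6: SEND 1->0: VV[1][1]++ -> VV[1]=[0, 2, 0, 1], msg_vec=[0, 2, 0, 1]; VV[0]=max(VV[0],msg_vec) then VV[0][0]++ -> VV[0]=[4, 2, 0, 1]
Event 7: LOCAL 2: VV[2][2]++ -> VV[2]=[0, 0, 2, 0]
Event 8: SEND 3->2: VV[3][3]++ -> VV[3]=[1, 0, 0, 3], msg_vec=[1, 0, 0, 3]; VV[2]=max(VV[2],msg_vec) then VV[2][2]++ -> VV[2]=[1, 0, 3, 3]
Event 9: LOCAL 1: VV[1][1]++ -> VV[1]=[0, 3, 0, 1]
Event 1 stamp: [0, 0, 0, 1]
Event 4 stamp: [2, 0, 0, 0]
[0, 0, 0, 1] <= [2, 0, 0, 0]? False
[2, 0, 0, 0] <= [0, 0, 0, 1]? False
Relation: concurrent

Answer: concurrent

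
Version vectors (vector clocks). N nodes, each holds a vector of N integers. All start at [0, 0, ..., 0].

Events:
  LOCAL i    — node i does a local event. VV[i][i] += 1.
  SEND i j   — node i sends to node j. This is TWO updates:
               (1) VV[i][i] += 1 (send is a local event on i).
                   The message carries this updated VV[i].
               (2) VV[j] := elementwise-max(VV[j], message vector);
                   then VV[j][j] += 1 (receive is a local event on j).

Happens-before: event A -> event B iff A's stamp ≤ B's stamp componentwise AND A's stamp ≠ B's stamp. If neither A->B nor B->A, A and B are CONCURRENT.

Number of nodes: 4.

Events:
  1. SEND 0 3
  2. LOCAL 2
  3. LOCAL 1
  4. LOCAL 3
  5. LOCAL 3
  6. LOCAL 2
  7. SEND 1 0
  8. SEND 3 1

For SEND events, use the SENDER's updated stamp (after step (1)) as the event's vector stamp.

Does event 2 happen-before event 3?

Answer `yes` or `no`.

Initial: VV[0]=[0, 0, 0, 0]
Initial: VV[1]=[0, 0, 0, 0]
Initial: VV[2]=[0, 0, 0, 0]
Initial: VV[3]=[0, 0, 0, 0]
Event 1: SEND 0->3: VV[0][0]++ -> VV[0]=[1, 0, 0, 0], msg_vec=[1, 0, 0, 0]; VV[3]=max(VV[3],msg_vec) then VV[3][3]++ -> VV[3]=[1, 0, 0, 1]
Event 2: LOCAL 2: VV[2][2]++ -> VV[2]=[0, 0, 1, 0]
Event 3: LOCAL 1: VV[1][1]++ -> VV[1]=[0, 1, 0, 0]
Event 4: LOCAL 3: VV[3][3]++ -> VV[3]=[1, 0, 0, 2]
Event 5: LOCAL 3: VV[3][3]++ -> VV[3]=[1, 0, 0, 3]
Event 6: LOCAL 2: VV[2][2]++ -> VV[2]=[0, 0, 2, 0]
Event 7: SEND 1->0: VV[1][1]++ -> VV[1]=[0, 2, 0, 0], msg_vec=[0, 2, 0, 0]; VV[0]=max(VV[0],msg_vec) then VV[0][0]++ -> VV[0]=[2, 2, 0, 0]
Event 8: SEND 3->1: VV[3][3]++ -> VV[3]=[1, 0, 0, 4], msg_vec=[1, 0, 0, 4]; VV[1]=max(VV[1],msg_vec) then VV[1][1]++ -> VV[1]=[1, 3, 0, 4]
Event 2 stamp: [0, 0, 1, 0]
Event 3 stamp: [0, 1, 0, 0]
[0, 0, 1, 0] <= [0, 1, 0, 0]? False. Equal? False. Happens-before: False

Answer: no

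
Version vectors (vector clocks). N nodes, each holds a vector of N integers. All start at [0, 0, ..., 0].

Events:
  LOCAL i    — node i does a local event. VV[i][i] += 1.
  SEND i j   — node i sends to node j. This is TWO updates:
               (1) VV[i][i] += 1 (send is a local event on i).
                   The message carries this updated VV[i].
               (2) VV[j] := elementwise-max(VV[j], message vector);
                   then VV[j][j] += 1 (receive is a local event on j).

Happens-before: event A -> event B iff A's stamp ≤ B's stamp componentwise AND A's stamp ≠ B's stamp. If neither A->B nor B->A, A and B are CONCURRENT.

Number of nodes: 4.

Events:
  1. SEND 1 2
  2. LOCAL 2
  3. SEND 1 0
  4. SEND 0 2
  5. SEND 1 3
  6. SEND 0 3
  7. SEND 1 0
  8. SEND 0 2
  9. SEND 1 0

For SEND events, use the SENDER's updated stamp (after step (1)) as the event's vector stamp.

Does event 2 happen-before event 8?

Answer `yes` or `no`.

Initial: VV[0]=[0, 0, 0, 0]
Initial: VV[1]=[0, 0, 0, 0]
Initial: VV[2]=[0, 0, 0, 0]
Initial: VV[3]=[0, 0, 0, 0]
Event 1: SEND 1->2: VV[1][1]++ -> VV[1]=[0, 1, 0, 0], msg_vec=[0, 1, 0, 0]; VV[2]=max(VV[2],msg_vec) then VV[2][2]++ -> VV[2]=[0, 1, 1, 0]
Event 2: LOCAL 2: VV[2][2]++ -> VV[2]=[0, 1, 2, 0]
Event 3: SEND 1->0: VV[1][1]++ -> VV[1]=[0, 2, 0, 0], msg_vec=[0, 2, 0, 0]; VV[0]=max(VV[0],msg_vec) then VV[0][0]++ -> VV[0]=[1, 2, 0, 0]
Event 4: SEND 0->2: VV[0][0]++ -> VV[0]=[2, 2, 0, 0], msg_vec=[2, 2, 0, 0]; VV[2]=max(VV[2],msg_vec) then VV[2][2]++ -> VV[2]=[2, 2, 3, 0]
Event 5: SEND 1->3: VV[1][1]++ -> VV[1]=[0, 3, 0, 0], msg_vec=[0, 3, 0, 0]; VV[3]=max(VV[3],msg_vec) then VV[3][3]++ -> VV[3]=[0, 3, 0, 1]
Event 6: SEND 0->3: VV[0][0]++ -> VV[0]=[3, 2, 0, 0], msg_vec=[3, 2, 0, 0]; VV[3]=max(VV[3],msg_vec) then VV[3][3]++ -> VV[3]=[3, 3, 0, 2]
Event 7: SEND 1->0: VV[1][1]++ -> VV[1]=[0, 4, 0, 0], msg_vec=[0, 4, 0, 0]; VV[0]=max(VV[0],msg_vec) then VV[0][0]++ -> VV[0]=[4, 4, 0, 0]
Event 8: SEND 0->2: VV[0][0]++ -> VV[0]=[5, 4, 0, 0], msg_vec=[5, 4, 0, 0]; VV[2]=max(VV[2],msg_vec) then VV[2][2]++ -> VV[2]=[5, 4, 4, 0]
Event 9: SEND 1->0: VV[1][1]++ -> VV[1]=[0, 5, 0, 0], msg_vec=[0, 5, 0, 0]; VV[0]=max(VV[0],msg_vec) then VV[0][0]++ -> VV[0]=[6, 5, 0, 0]
Event 2 stamp: [0, 1, 2, 0]
Event 8 stamp: [5, 4, 0, 0]
[0, 1, 2, 0] <= [5, 4, 0, 0]? False. Equal? False. Happens-before: False

Answer: no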